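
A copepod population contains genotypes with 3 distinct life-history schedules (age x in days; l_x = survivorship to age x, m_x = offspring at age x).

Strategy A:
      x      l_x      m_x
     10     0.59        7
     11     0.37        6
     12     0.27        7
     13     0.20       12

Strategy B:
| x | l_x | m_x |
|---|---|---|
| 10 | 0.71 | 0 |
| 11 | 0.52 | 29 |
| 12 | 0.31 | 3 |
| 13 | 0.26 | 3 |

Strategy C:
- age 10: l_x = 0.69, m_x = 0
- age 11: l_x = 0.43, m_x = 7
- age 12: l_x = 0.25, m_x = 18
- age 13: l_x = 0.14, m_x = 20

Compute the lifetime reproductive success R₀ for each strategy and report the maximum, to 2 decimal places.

Strategy A: R₀ = 0.59×7 + 0.37×6 + 0.27×7 + 0.20×12 = 10.6400
Strategy B: R₀ = 0.71×0 + 0.52×29 + 0.31×3 + 0.26×3 = 16.7900
Strategy C: R₀ = 0.69×0 + 0.43×7 + 0.25×18 + 0.14×20 = 10.3100
Highest R₀: strategy B with 16.7900.

16.79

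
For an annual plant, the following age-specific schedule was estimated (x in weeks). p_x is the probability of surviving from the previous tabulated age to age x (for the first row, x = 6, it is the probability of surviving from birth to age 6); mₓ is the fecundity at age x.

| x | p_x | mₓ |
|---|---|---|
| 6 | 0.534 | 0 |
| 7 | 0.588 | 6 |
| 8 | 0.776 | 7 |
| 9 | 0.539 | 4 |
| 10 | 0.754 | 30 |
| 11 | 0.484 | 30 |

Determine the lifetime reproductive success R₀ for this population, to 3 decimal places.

Survivorship from birth: l_x = p_6·p_7·…·p_x.
  l_6 = 0.53400
  l_7 = 0.31399
  l_8 = 0.24366
  l_9 = 0.13133
  l_10 = 0.09902
  l_11 = 0.04793
R₀ = Σ l_x mₓ:
  age 6: 0.53400 × 0 = 0.0000
  age 7: 0.31399 × 6 = 1.8839
  age 8: 0.24366 × 7 = 1.7056
  age 9: 0.13133 × 4 = 0.5253
  age 10: 0.09902 × 30 = 2.9706
  age 11: 0.04793 × 30 = 1.4379
R₀ = 0.0000 + 1.8839 + 1.7056 + 0.5253 + 2.9706 + 1.4379 = 8.5234

8.523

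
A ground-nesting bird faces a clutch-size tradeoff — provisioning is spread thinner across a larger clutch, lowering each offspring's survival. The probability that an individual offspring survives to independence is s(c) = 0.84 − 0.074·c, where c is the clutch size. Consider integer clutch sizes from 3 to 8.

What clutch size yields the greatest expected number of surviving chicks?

6

Expected surviving chicks = c × s(c):
  c=3: 3 × 0.618 = 1.854
  c=4: 4 × 0.544 = 2.176
  c=5: 5 × 0.470 = 2.350
  c=6: 6 × 0.396 = 2.376
  c=7: 7 × 0.322 = 2.254
  c=8: 8 × 0.248 = 1.984
Maximum at c = 6 (2.376 surviving chicks).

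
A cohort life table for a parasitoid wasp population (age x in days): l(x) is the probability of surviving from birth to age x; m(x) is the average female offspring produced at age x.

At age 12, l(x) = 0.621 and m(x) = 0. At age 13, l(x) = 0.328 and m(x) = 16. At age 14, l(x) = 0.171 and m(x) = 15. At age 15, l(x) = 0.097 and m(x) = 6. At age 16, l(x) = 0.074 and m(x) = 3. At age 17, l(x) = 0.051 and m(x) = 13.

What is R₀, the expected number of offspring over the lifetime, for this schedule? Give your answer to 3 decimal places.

R₀ = Σ l(x) m(x):
  age 12: 0.621 × 0 = 0.0000
  age 13: 0.328 × 16 = 5.2480
  age 14: 0.171 × 15 = 2.5650
  age 15: 0.097 × 6 = 0.5820
  age 16: 0.074 × 3 = 0.2220
  age 17: 0.051 × 13 = 0.6630
R₀ = 0.0000 + 5.2480 + 2.5650 + 0.5820 + 0.2220 + 0.6630 = 9.2800

9.280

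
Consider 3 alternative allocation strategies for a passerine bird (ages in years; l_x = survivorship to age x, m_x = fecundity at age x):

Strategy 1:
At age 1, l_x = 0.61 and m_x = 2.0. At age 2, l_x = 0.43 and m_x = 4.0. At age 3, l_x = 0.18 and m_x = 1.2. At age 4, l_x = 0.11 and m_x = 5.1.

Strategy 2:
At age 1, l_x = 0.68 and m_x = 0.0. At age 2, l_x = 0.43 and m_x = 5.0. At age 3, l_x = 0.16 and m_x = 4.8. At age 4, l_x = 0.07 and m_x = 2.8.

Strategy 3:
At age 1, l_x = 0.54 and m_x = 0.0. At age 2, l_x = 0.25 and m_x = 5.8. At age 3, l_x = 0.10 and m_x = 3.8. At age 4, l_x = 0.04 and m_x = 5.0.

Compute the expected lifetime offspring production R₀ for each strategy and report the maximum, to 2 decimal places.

Strategy 1: R₀ = 0.61×2.0 + 0.43×4.0 + 0.18×1.2 + 0.11×5.1 = 3.7170
Strategy 2: R₀ = 0.68×0.0 + 0.43×5.0 + 0.16×4.8 + 0.07×2.8 = 3.1140
Strategy 3: R₀ = 0.54×0.0 + 0.25×5.8 + 0.10×3.8 + 0.04×5.0 = 2.0300
Highest R₀: strategy 1 with 3.7170.

3.72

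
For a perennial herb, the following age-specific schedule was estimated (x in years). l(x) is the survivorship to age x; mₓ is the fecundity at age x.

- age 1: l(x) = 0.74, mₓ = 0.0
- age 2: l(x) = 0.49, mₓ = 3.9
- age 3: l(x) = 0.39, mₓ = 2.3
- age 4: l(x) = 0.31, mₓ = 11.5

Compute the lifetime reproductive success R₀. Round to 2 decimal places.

R₀ = Σ l(x) mₓ:
  age 1: 0.74 × 0.0 = 0.0000
  age 2: 0.49 × 3.9 = 1.9110
  age 3: 0.39 × 2.3 = 0.8970
  age 4: 0.31 × 11.5 = 3.5650
R₀ = 0.0000 + 1.9110 + 0.8970 + 3.5650 = 6.3730

6.37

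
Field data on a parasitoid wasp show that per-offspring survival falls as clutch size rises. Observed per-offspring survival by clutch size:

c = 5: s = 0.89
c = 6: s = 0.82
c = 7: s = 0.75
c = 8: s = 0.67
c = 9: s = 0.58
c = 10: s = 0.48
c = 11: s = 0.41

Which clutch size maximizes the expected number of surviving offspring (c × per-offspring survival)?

Expected surviving offspring = c × s(c):
  c=5: 5 × 0.89 = 4.450
  c=6: 6 × 0.82 = 4.920
  c=7: 7 × 0.75 = 5.250
  c=8: 8 × 0.67 = 5.360
  c=9: 9 × 0.58 = 5.220
  c=10: 10 × 0.48 = 4.800
  c=11: 11 × 0.41 = 4.510
Maximum at c = 8 (5.360 surviving offspring).

8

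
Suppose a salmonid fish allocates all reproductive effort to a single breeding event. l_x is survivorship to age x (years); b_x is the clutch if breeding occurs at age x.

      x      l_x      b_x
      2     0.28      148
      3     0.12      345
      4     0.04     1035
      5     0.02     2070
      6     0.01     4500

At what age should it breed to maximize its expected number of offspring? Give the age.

Expected offspring if breeding at age x = l_x × b_x:
  age 2: 0.28 × 148 = 41.440
  age 3: 0.12 × 345 = 41.400
  age 4: 0.04 × 1035 = 41.400
  age 5: 0.02 × 2070 = 41.400
  age 6: 0.01 × 4500 = 45.000
Maximum at age 6 (45.000).

6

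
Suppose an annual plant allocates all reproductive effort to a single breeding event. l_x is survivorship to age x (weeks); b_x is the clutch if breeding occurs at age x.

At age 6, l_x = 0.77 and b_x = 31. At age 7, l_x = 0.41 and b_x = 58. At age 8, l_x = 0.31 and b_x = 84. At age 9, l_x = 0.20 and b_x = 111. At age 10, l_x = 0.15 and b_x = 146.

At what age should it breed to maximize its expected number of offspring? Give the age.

8

Expected offspring if breeding at age x = l_x × b_x:
  age 6: 0.77 × 31 = 23.870
  age 7: 0.41 × 58 = 23.780
  age 8: 0.31 × 84 = 26.040
  age 9: 0.20 × 111 = 22.200
  age 10: 0.15 × 146 = 21.900
Maximum at age 8 (26.040).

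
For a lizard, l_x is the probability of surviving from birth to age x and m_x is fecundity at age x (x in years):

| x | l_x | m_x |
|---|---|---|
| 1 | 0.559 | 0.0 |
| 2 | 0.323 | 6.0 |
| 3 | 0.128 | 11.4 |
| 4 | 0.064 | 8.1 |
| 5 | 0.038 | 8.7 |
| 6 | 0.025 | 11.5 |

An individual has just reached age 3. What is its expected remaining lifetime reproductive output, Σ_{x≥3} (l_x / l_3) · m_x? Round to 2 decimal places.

20.28

l_3 = 0.128. Conditional survival from age 3 to x is l_x / l_3.
  x=3: (0.128/0.128) × 11.4 = 11.4000
  x=4: (0.064/0.128) × 8.1 = 4.0500
  x=5: (0.038/0.128) × 8.7 = 2.5828
  x=6: (0.025/0.128) × 11.5 = 2.2461
Sum = 11.4000 + 4.0500 + 2.5828 + 2.2461 = 20.2789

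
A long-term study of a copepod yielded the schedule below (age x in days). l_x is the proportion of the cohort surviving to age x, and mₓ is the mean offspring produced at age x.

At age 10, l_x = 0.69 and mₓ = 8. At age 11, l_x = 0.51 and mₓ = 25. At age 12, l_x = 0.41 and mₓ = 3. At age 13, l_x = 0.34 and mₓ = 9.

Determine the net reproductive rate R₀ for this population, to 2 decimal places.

22.56

R₀ = Σ l_x mₓ:
  age 10: 0.69 × 8 = 5.5200
  age 11: 0.51 × 25 = 12.7500
  age 12: 0.41 × 3 = 1.2300
  age 13: 0.34 × 9 = 3.0600
R₀ = 5.5200 + 12.7500 + 1.2300 + 3.0600 = 22.5600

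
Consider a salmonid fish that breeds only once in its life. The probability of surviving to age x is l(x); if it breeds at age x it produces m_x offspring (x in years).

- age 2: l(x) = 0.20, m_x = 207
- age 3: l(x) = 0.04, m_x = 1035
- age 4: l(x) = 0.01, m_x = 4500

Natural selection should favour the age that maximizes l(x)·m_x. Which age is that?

Expected offspring if breeding at age x = l(x) × m_x:
  age 2: 0.20 × 207 = 41.400
  age 3: 0.04 × 1035 = 41.400
  age 4: 0.01 × 4500 = 45.000
Maximum at age 4 (45.000).

4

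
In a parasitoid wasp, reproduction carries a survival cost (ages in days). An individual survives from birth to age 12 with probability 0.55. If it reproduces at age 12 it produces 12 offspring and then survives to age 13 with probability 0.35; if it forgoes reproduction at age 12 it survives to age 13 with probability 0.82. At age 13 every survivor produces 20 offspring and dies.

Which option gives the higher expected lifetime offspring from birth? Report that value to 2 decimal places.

breed at age 12: R₀ = 0.55 × (12 + 0.35 × 20) = 0.55 × 19.0000 = 10.4500
delay to age 13: R₀ = 0.55 × (0.82 × 20) = 0.55 × 16.4000 = 9.0200
Higher: breed at age 12 (10.4500).

10.45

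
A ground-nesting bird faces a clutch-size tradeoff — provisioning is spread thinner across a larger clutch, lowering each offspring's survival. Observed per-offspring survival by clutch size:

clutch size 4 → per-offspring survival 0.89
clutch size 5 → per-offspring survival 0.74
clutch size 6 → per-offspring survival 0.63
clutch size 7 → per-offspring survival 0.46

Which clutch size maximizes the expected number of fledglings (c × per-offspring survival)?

6

Expected fledglings = c × s(c):
  c=4: 4 × 0.89 = 3.560
  c=5: 5 × 0.74 = 3.700
  c=6: 6 × 0.63 = 3.780
  c=7: 7 × 0.46 = 3.220
Maximum at c = 6 (3.780 fledglings).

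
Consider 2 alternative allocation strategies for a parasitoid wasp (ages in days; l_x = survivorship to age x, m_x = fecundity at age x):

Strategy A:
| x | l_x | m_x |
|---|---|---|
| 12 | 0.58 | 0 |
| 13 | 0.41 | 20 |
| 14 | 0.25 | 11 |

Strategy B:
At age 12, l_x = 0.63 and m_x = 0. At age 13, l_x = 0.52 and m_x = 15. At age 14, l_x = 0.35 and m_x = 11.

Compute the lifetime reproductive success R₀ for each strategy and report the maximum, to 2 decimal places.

Strategy A: R₀ = 0.58×0 + 0.41×20 + 0.25×11 = 10.9500
Strategy B: R₀ = 0.63×0 + 0.52×15 + 0.35×11 = 11.6500
Highest R₀: strategy B with 11.6500.

11.65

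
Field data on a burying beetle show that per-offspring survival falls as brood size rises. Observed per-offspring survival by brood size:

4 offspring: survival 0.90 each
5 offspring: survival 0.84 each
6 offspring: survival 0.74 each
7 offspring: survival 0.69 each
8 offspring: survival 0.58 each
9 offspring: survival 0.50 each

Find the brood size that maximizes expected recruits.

7

Expected recruits = c × s(c):
  c=4: 4 × 0.90 = 3.600
  c=5: 5 × 0.84 = 4.200
  c=6: 6 × 0.74 = 4.440
  c=7: 7 × 0.69 = 4.830
  c=8: 8 × 0.58 = 4.640
  c=9: 9 × 0.50 = 4.500
Maximum at c = 7 (4.830 recruits).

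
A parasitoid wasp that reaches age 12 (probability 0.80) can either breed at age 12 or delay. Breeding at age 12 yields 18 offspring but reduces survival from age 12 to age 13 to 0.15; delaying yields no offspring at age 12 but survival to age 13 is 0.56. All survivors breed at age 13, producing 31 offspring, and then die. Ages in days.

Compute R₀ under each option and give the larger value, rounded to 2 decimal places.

18.12

breed at age 12: R₀ = 0.80 × (18 + 0.15 × 31) = 0.80 × 22.6500 = 18.1200
delay to age 13: R₀ = 0.80 × (0.56 × 31) = 0.80 × 17.3600 = 13.8880
Higher: breed at age 12 (18.1200).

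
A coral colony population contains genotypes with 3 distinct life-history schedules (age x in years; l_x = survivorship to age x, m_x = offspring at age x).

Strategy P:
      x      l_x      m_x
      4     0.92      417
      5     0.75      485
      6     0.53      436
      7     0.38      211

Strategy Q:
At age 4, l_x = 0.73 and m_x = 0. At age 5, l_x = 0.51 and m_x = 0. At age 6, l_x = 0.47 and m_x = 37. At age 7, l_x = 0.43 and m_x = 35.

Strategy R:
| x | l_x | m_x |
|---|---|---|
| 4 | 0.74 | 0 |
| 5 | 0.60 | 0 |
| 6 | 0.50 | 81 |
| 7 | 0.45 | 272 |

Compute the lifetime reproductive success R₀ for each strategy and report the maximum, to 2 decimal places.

Strategy P: R₀ = 0.92×417 + 0.75×485 + 0.53×436 + 0.38×211 = 1058.6500
Strategy Q: R₀ = 0.73×0 + 0.51×0 + 0.47×37 + 0.43×35 = 32.4400
Strategy R: R₀ = 0.74×0 + 0.60×0 + 0.50×81 + 0.45×272 = 162.9000
Highest R₀: strategy P with 1058.6500.

1058.65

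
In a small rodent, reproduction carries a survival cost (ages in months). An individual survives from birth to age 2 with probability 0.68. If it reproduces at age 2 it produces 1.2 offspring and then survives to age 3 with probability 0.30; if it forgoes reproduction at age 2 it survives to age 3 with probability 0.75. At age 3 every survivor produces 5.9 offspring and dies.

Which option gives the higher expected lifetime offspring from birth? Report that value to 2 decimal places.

3.01

breed at age 2: R₀ = 0.68 × (1.2 + 0.30 × 5.9) = 0.68 × 2.9700 = 2.0196
delay to age 3: R₀ = 0.68 × (0.75 × 5.9) = 0.68 × 4.4250 = 3.0090
Higher: delay to age 3 (3.0090).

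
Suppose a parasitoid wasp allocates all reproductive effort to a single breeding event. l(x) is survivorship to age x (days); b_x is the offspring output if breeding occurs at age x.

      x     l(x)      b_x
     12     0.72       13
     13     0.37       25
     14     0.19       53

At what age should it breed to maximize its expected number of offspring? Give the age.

14

Expected offspring if breeding at age x = l(x) × b_x:
  age 12: 0.72 × 13 = 9.360
  age 13: 0.37 × 25 = 9.250
  age 14: 0.19 × 53 = 10.070
Maximum at age 14 (10.070).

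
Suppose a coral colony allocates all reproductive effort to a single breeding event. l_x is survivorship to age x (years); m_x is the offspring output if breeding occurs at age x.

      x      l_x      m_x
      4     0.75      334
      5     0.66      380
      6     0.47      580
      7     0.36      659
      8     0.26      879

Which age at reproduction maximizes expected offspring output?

6

Expected offspring if breeding at age x = l_x × m_x:
  age 4: 0.75 × 334 = 250.500
  age 5: 0.66 × 380 = 250.800
  age 6: 0.47 × 580 = 272.600
  age 7: 0.36 × 659 = 237.240
  age 8: 0.26 × 879 = 228.540
Maximum at age 6 (272.600).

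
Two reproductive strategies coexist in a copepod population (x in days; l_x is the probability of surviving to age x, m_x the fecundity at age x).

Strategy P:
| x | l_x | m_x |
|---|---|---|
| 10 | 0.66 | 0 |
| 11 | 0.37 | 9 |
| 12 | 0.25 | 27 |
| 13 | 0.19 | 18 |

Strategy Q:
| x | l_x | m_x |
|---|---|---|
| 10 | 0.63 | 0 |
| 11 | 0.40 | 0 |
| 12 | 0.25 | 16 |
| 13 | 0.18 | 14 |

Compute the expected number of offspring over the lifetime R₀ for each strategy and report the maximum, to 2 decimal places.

Strategy P: R₀ = 0.66×0 + 0.37×9 + 0.25×27 + 0.19×18 = 13.5000
Strategy Q: R₀ = 0.63×0 + 0.40×0 + 0.25×16 + 0.18×14 = 6.5200
Highest R₀: strategy P with 13.5000.

13.50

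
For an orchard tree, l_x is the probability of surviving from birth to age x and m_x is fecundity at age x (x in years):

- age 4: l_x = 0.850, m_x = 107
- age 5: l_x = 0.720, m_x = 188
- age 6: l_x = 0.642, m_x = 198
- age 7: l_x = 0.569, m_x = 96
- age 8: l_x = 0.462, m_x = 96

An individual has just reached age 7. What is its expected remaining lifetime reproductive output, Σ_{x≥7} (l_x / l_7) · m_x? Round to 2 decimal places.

173.95

l_7 = 0.569. Conditional survival from age 7 to x is l_x / l_7.
  x=7: (0.569/0.569) × 96 = 96.0000
  x=8: (0.462/0.569) × 96 = 77.9473
Sum = 96.0000 + 77.9473 = 173.9473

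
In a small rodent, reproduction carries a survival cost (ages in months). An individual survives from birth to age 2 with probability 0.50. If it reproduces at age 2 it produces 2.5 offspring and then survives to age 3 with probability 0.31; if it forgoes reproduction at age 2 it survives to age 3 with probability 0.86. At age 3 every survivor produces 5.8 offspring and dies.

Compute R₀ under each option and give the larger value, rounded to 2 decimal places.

breed at age 2: R₀ = 0.50 × (2.5 + 0.31 × 5.8) = 0.50 × 4.2980 = 2.1490
delay to age 3: R₀ = 0.50 × (0.86 × 5.8) = 0.50 × 4.9880 = 2.4940
Higher: delay to age 3 (2.4940).

2.49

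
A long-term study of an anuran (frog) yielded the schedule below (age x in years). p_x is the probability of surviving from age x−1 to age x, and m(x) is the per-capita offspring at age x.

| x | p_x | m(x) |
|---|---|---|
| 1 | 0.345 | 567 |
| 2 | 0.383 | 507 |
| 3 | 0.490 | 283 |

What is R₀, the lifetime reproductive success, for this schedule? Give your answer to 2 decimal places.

280.93

Survivorship from birth: l_x = p_1·p_2·…·p_x.
  l_1 = 0.34500
  l_2 = 0.13214
  l_3 = 0.06475
R₀ = Σ l_x m(x):
  age 1: 0.34500 × 567 = 195.6150
  age 2: 0.13214 × 507 = 66.9950
  age 3: 0.06475 × 283 = 18.3242
R₀ = 195.6150 + 66.9950 + 18.3242 = 280.9342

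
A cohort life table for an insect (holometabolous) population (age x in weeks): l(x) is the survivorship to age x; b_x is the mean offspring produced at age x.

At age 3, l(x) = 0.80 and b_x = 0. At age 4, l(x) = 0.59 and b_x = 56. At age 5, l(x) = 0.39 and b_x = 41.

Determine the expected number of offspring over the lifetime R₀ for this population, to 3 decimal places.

R₀ = Σ l(x) b_x:
  age 3: 0.80 × 0 = 0.0000
  age 4: 0.59 × 56 = 33.0400
  age 5: 0.39 × 41 = 15.9900
R₀ = 0.0000 + 33.0400 + 15.9900 = 49.0300

49.030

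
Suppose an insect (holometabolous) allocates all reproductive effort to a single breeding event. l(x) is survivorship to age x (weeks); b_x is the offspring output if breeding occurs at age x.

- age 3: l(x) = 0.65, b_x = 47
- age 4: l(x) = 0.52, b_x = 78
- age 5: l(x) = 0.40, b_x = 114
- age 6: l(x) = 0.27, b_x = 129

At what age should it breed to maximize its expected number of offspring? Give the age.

Expected offspring if breeding at age x = l(x) × b_x:
  age 3: 0.65 × 47 = 30.550
  age 4: 0.52 × 78 = 40.560
  age 5: 0.40 × 114 = 45.600
  age 6: 0.27 × 129 = 34.830
Maximum at age 5 (45.600).

5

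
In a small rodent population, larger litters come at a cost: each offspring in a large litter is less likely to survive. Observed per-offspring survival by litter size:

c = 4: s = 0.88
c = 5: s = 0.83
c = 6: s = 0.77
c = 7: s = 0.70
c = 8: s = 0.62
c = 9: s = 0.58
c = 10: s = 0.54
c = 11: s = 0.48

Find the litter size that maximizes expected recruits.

Expected recruits = c × s(c):
  c=4: 4 × 0.88 = 3.520
  c=5: 5 × 0.83 = 4.150
  c=6: 6 × 0.77 = 4.620
  c=7: 7 × 0.70 = 4.900
  c=8: 8 × 0.62 = 4.960
  c=9: 9 × 0.58 = 5.220
  c=10: 10 × 0.54 = 5.400
  c=11: 11 × 0.48 = 5.280
Maximum at c = 10 (5.400 recruits).

10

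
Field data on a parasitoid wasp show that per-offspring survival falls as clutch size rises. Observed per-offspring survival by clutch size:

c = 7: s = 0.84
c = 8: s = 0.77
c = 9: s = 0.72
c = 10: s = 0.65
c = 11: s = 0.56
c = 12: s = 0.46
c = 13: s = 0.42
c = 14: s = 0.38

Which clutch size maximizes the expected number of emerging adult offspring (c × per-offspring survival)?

Expected emerging adult offspring = c × s(c):
  c=7: 7 × 0.84 = 5.880
  c=8: 8 × 0.77 = 6.160
  c=9: 9 × 0.72 = 6.480
  c=10: 10 × 0.65 = 6.500
  c=11: 11 × 0.56 = 6.160
  c=12: 12 × 0.46 = 5.520
  c=13: 13 × 0.42 = 5.460
  c=14: 14 × 0.38 = 5.320
Maximum at c = 10 (6.500 emerging adult offspring).

10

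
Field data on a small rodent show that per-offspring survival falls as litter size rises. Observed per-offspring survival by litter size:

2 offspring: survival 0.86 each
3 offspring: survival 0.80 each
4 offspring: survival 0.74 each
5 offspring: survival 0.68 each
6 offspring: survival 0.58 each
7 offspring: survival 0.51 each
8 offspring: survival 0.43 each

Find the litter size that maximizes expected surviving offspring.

7

Expected surviving offspring = c × s(c):
  c=2: 2 × 0.86 = 1.720
  c=3: 3 × 0.80 = 2.400
  c=4: 4 × 0.74 = 2.960
  c=5: 5 × 0.68 = 3.400
  c=6: 6 × 0.58 = 3.480
  c=7: 7 × 0.51 = 3.570
  c=8: 8 × 0.43 = 3.440
Maximum at c = 7 (3.570 surviving offspring).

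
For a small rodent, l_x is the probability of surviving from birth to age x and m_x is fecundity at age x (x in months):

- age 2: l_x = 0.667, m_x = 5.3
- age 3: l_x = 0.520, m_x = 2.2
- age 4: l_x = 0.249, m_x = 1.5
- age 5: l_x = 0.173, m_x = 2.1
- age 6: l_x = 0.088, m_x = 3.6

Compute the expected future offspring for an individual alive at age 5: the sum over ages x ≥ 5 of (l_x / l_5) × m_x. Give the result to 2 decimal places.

3.93

l_5 = 0.173. Conditional survival from age 5 to x is l_x / l_5.
  x=5: (0.173/0.173) × 2.1 = 2.1000
  x=6: (0.088/0.173) × 3.6 = 1.8312
Sum = 2.1000 + 1.8312 = 3.9312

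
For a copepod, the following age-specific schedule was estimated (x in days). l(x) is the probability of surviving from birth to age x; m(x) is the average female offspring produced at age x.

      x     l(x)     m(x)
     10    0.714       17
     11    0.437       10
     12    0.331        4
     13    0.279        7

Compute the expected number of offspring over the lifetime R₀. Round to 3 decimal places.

R₀ = Σ l(x) m(x):
  age 10: 0.714 × 17 = 12.1380
  age 11: 0.437 × 10 = 4.3700
  age 12: 0.331 × 4 = 1.3240
  age 13: 0.279 × 7 = 1.9530
R₀ = 12.1380 + 4.3700 + 1.3240 + 1.9530 = 19.7850

19.785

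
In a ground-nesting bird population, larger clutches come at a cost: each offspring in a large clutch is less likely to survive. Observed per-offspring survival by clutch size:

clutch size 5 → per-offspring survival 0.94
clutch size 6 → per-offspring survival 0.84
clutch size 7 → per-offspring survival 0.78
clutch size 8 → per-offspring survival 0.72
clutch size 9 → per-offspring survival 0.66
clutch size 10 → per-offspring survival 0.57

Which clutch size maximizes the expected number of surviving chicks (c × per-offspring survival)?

9

Expected surviving chicks = c × s(c):
  c=5: 5 × 0.94 = 4.700
  c=6: 6 × 0.84 = 5.040
  c=7: 7 × 0.78 = 5.460
  c=8: 8 × 0.72 = 5.760
  c=9: 9 × 0.66 = 5.940
  c=10: 10 × 0.57 = 5.700
Maximum at c = 9 (5.940 surviving chicks).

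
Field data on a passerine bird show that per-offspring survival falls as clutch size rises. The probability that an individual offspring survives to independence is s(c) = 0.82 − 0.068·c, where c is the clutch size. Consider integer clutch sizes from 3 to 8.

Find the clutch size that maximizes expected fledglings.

Expected fledglings = c × s(c):
  c=3: 3 × 0.616 = 1.848
  c=4: 4 × 0.548 = 2.192
  c=5: 5 × 0.480 = 2.400
  c=6: 6 × 0.412 = 2.472
  c=7: 7 × 0.344 = 2.408
  c=8: 8 × 0.276 = 2.208
Maximum at c = 6 (2.472 fledglings).

6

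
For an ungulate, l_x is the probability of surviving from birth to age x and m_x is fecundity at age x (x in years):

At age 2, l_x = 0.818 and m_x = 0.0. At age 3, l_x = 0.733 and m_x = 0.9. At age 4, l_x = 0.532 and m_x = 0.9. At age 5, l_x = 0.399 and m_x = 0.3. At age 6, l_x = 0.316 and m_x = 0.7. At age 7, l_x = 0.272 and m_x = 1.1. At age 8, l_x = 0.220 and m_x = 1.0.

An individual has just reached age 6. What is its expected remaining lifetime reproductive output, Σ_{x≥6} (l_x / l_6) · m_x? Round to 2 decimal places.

2.34

l_6 = 0.316. Conditional survival from age 6 to x is l_x / l_6.
  x=6: (0.316/0.316) × 0.7 = 0.7000
  x=7: (0.272/0.316) × 1.1 = 0.9468
  x=8: (0.220/0.316) × 1.0 = 0.6962
Sum = 0.7000 + 0.9468 + 0.6962 = 2.3430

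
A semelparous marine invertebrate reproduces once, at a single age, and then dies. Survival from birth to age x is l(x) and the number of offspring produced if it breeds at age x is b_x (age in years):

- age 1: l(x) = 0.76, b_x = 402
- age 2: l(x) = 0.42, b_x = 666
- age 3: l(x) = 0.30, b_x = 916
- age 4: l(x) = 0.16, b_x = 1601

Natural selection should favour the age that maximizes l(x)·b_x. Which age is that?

Expected offspring if breeding at age x = l(x) × b_x:
  age 1: 0.76 × 402 = 305.520
  age 2: 0.42 × 666 = 279.720
  age 3: 0.30 × 916 = 274.800
  age 4: 0.16 × 1601 = 256.160
Maximum at age 1 (305.520).

1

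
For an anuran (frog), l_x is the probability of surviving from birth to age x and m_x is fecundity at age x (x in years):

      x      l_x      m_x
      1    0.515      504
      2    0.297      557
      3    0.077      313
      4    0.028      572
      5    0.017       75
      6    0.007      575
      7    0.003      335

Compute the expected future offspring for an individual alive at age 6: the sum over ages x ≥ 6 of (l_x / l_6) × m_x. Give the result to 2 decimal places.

l_6 = 0.007. Conditional survival from age 6 to x is l_x / l_6.
  x=6: (0.007/0.007) × 575 = 575.0000
  x=7: (0.003/0.007) × 335 = 143.5714
Sum = 575.0000 + 143.5714 = 718.5714

718.57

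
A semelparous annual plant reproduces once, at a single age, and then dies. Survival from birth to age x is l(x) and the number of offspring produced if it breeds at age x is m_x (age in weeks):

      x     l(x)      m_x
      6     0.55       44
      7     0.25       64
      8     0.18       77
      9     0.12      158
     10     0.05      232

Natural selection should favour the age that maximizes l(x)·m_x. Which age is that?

Expected offspring if breeding at age x = l(x) × m_x:
  age 6: 0.55 × 44 = 24.200
  age 7: 0.25 × 64 = 16.000
  age 8: 0.18 × 77 = 13.860
  age 9: 0.12 × 158 = 18.960
  age 10: 0.05 × 232 = 11.600
Maximum at age 6 (24.200).

6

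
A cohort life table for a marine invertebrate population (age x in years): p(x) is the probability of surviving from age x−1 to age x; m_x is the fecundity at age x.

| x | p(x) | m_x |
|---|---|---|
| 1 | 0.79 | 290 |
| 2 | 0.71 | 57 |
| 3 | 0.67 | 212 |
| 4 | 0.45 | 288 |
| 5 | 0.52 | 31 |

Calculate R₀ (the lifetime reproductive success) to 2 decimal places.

Survivorship from birth: l_x = p_1·p_2·…·p_x.
  l_1 = 0.79000
  l_2 = 0.56090
  l_3 = 0.37580
  l_4 = 0.16911
  l_5 = 0.08794
R₀ = Σ l_x m_x:
  age 1: 0.79000 × 290 = 229.1000
  age 2: 0.56090 × 57 = 31.9713
  age 3: 0.37580 × 212 = 79.6696
  age 4: 0.16911 × 288 = 48.7037
  age 5: 0.08794 × 31 = 2.7261
R₀ = 229.1000 + 31.9713 + 79.6696 + 48.7037 + 2.7261 = 392.1707

392.17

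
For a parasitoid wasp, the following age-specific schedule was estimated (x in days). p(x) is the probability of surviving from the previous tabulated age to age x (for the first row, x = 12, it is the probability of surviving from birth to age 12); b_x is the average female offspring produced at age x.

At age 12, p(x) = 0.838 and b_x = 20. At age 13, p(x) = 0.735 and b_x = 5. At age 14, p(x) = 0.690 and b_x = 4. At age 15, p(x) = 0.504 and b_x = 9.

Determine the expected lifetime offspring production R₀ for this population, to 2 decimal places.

Survivorship from birth: l_x = p_12·p_13·…·p_x.
  l_12 = 0.83800
  l_13 = 0.61593
  l_14 = 0.42499
  l_15 = 0.21420
R₀ = Σ l_x b_x:
  age 12: 0.83800 × 20 = 16.7600
  age 13: 0.61593 × 5 = 3.0796
  age 14: 0.42499 × 4 = 1.7000
  age 15: 0.21420 × 9 = 1.9278
R₀ = 16.7600 + 3.0796 + 1.7000 + 1.9278 = 23.4674

23.47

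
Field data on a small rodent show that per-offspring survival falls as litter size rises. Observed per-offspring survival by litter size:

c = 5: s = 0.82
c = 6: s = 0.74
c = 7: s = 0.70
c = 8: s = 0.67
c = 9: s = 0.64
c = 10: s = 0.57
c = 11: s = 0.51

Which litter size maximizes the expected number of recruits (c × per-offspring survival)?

9

Expected recruits = c × s(c):
  c=5: 5 × 0.82 = 4.100
  c=6: 6 × 0.74 = 4.440
  c=7: 7 × 0.70 = 4.900
  c=8: 8 × 0.67 = 5.360
  c=9: 9 × 0.64 = 5.760
  c=10: 10 × 0.57 = 5.700
  c=11: 11 × 0.51 = 5.610
Maximum at c = 9 (5.760 recruits).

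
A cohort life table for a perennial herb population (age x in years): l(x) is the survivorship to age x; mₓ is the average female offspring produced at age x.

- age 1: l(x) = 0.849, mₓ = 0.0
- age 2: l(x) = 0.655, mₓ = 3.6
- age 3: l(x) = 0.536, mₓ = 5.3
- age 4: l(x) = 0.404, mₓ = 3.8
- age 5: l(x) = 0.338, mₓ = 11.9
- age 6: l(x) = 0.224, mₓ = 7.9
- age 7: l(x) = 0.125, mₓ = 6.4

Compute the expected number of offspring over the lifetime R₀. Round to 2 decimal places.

13.33

R₀ = Σ l(x) mₓ:
  age 1: 0.849 × 0.0 = 0.0000
  age 2: 0.655 × 3.6 = 2.3580
  age 3: 0.536 × 5.3 = 2.8408
  age 4: 0.404 × 3.8 = 1.5352
  age 5: 0.338 × 11.9 = 4.0222
  age 6: 0.224 × 7.9 = 1.7696
  age 7: 0.125 × 6.4 = 0.8000
R₀ = 0.0000 + 2.3580 + 2.8408 + 1.5352 + 4.0222 + 1.7696 + 0.8000 = 13.3258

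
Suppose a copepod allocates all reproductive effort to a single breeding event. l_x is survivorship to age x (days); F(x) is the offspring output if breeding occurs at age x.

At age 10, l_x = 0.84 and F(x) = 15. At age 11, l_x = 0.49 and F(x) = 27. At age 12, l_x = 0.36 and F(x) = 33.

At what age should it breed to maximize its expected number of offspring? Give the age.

11

Expected offspring if breeding at age x = l_x × F(x):
  age 10: 0.84 × 15 = 12.600
  age 11: 0.49 × 27 = 13.230
  age 12: 0.36 × 33 = 11.880
Maximum at age 11 (13.230).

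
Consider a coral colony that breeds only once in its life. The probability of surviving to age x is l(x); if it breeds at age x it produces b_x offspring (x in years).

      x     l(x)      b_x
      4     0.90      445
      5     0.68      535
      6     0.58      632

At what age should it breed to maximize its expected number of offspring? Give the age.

Expected offspring if breeding at age x = l(x) × b_x:
  age 4: 0.90 × 445 = 400.500
  age 5: 0.68 × 535 = 363.800
  age 6: 0.58 × 632 = 366.560
Maximum at age 4 (400.500).

4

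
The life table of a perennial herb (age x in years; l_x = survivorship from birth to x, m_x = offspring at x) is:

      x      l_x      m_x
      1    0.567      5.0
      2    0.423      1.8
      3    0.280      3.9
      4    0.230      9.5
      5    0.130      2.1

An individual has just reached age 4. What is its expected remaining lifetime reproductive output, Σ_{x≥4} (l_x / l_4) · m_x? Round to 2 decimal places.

l_4 = 0.230. Conditional survival from age 4 to x is l_x / l_4.
  x=4: (0.230/0.230) × 9.5 = 9.5000
  x=5: (0.130/0.230) × 2.1 = 1.1870
Sum = 9.5000 + 1.1870 = 10.6870

10.69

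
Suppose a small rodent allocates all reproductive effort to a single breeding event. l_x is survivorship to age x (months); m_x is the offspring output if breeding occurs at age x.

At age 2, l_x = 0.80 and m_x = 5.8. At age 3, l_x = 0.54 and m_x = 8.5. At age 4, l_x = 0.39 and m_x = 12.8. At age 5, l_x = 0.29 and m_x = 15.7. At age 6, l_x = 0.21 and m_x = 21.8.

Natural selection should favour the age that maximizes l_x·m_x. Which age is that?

4

Expected offspring if breeding at age x = l_x × m_x:
  age 2: 0.80 × 5.8 = 4.640
  age 3: 0.54 × 8.5 = 4.590
  age 4: 0.39 × 12.8 = 4.992
  age 5: 0.29 × 15.7 = 4.553
  age 6: 0.21 × 21.8 = 4.578
Maximum at age 4 (4.992).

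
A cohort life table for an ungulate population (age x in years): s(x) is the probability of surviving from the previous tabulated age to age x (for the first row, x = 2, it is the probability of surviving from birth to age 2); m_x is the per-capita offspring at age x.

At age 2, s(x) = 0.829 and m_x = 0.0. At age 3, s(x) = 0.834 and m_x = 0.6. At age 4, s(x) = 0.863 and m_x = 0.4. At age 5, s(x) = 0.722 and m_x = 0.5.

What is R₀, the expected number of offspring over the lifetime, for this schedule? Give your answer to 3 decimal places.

0.869

Survivorship from birth: l_x = s_2·s_3·…·s_x.
  l_2 = 0.82900
  l_3 = 0.69139
  l_4 = 0.59667
  l_5 = 0.43079
R₀ = Σ l_x m_x:
  age 2: 0.82900 × 0.0 = 0.0000
  age 3: 0.69139 × 0.6 = 0.4148
  age 4: 0.59667 × 0.4 = 0.2387
  age 5: 0.43079 × 0.5 = 0.2154
R₀ = 0.0000 + 0.4148 + 0.2387 + 0.2154 = 0.8689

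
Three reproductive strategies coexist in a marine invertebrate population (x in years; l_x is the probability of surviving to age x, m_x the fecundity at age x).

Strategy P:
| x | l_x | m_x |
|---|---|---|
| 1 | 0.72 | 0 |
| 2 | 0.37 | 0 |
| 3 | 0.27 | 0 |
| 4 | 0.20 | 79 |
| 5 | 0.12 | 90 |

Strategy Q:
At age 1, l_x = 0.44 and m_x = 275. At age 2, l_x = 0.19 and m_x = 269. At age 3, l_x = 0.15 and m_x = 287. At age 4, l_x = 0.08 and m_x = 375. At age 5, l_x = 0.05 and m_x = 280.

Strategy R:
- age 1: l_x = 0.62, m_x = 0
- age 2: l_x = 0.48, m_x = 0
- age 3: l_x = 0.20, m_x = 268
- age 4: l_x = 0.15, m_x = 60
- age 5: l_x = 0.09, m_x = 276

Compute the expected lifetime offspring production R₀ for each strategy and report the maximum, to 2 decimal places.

259.16

Strategy P: R₀ = 0.72×0 + 0.37×0 + 0.27×0 + 0.20×79 + 0.12×90 = 26.6000
Strategy Q: R₀ = 0.44×275 + 0.19×269 + 0.15×287 + 0.08×375 + 0.05×280 = 259.1600
Strategy R: R₀ = 0.62×0 + 0.48×0 + 0.20×268 + 0.15×60 + 0.09×276 = 87.4400
Highest R₀: strategy Q with 259.1600.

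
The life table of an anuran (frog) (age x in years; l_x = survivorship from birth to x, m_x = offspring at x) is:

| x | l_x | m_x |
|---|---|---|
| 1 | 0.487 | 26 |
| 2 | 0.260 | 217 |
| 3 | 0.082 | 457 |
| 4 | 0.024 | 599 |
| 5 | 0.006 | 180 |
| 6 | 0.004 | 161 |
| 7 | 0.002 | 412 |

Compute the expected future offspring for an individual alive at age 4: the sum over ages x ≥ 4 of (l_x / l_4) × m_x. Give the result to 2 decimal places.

705.17

l_4 = 0.024. Conditional survival from age 4 to x is l_x / l_4.
  x=4: (0.024/0.024) × 599 = 599.0000
  x=5: (0.006/0.024) × 180 = 45.0000
  x=6: (0.004/0.024) × 161 = 26.8333
  x=7: (0.002/0.024) × 412 = 34.3333
Sum = 599.0000 + 45.0000 + 26.8333 + 34.3333 = 705.1667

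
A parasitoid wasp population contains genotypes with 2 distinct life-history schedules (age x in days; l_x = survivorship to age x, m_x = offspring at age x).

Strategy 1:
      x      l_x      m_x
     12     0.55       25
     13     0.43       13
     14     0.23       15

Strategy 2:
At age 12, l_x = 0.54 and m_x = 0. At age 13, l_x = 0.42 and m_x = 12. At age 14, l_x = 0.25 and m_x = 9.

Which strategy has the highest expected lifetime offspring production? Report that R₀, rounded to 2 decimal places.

22.79

Strategy 1: R₀ = 0.55×25 + 0.43×13 + 0.23×15 = 22.7900
Strategy 2: R₀ = 0.54×0 + 0.42×12 + 0.25×9 = 7.2900
Highest R₀: strategy 1 with 22.7900.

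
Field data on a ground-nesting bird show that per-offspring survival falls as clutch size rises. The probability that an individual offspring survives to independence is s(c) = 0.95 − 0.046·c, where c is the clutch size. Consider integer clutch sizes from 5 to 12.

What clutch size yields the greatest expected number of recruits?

10

Expected recruits = c × s(c):
  c=5: 5 × 0.720 = 3.600
  c=6: 6 × 0.674 = 4.044
  c=7: 7 × 0.628 = 4.396
  c=8: 8 × 0.582 = 4.656
  c=9: 9 × 0.536 = 4.824
  c=10: 10 × 0.490 = 4.900
  c=11: 11 × 0.444 = 4.884
  c=12: 12 × 0.398 = 4.776
Maximum at c = 10 (4.900 recruits).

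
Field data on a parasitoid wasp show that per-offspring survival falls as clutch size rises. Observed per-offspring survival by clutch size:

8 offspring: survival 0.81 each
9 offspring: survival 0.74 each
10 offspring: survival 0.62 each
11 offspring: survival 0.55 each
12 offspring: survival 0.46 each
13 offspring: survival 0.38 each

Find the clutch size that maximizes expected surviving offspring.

Expected surviving offspring = c × s(c):
  c=8: 8 × 0.81 = 6.480
  c=9: 9 × 0.74 = 6.660
  c=10: 10 × 0.62 = 6.200
  c=11: 11 × 0.55 = 6.050
  c=12: 12 × 0.46 = 5.520
  c=13: 13 × 0.38 = 4.940
Maximum at c = 9 (6.660 surviving offspring).

9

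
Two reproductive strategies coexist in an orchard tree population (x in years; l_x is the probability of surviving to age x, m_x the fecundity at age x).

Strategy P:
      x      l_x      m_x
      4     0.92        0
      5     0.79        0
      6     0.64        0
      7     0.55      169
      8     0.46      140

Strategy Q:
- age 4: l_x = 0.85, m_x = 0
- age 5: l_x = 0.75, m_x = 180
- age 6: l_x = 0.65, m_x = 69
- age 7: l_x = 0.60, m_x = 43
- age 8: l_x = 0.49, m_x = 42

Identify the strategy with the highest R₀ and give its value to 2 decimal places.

Strategy P: R₀ = 0.92×0 + 0.79×0 + 0.64×0 + 0.55×169 + 0.46×140 = 157.3500
Strategy Q: R₀ = 0.85×0 + 0.75×180 + 0.65×69 + 0.60×43 + 0.49×42 = 226.2300
Highest R₀: strategy Q with 226.2300.

226.23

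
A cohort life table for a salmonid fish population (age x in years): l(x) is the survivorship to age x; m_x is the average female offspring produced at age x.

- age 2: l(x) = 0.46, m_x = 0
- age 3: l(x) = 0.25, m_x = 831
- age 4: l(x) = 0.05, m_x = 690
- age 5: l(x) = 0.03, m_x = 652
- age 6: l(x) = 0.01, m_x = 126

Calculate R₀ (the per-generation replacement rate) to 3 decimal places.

R₀ = Σ l(x) m_x:
  age 2: 0.46 × 0 = 0.0000
  age 3: 0.25 × 831 = 207.7500
  age 4: 0.05 × 690 = 34.5000
  age 5: 0.03 × 652 = 19.5600
  age 6: 0.01 × 126 = 1.2600
R₀ = 0.0000 + 207.7500 + 34.5000 + 19.5600 + 1.2600 = 263.0700

263.070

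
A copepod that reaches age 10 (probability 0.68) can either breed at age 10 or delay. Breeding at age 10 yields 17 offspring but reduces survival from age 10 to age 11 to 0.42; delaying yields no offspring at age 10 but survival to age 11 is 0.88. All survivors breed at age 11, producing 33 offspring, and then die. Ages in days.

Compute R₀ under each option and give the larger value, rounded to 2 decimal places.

20.98

breed at age 10: R₀ = 0.68 × (17 + 0.42 × 33) = 0.68 × 30.8600 = 20.9848
delay to age 11: R₀ = 0.68 × (0.88 × 33) = 0.68 × 29.0400 = 19.7472
Higher: breed at age 10 (20.9848).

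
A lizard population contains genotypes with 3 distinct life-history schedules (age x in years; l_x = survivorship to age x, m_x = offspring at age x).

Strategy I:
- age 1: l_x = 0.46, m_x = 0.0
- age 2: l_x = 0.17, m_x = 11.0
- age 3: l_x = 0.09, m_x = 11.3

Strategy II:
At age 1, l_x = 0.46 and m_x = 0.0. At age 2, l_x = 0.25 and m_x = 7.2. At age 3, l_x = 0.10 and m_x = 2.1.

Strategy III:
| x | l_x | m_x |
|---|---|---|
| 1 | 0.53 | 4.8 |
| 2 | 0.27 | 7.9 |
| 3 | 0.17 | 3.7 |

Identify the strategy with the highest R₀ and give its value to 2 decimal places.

Strategy I: R₀ = 0.46×0.0 + 0.17×11.0 + 0.09×11.3 = 2.8870
Strategy II: R₀ = 0.46×0.0 + 0.25×7.2 + 0.10×2.1 = 2.0100
Strategy III: R₀ = 0.53×4.8 + 0.27×7.9 + 0.17×3.7 = 5.3060
Highest R₀: strategy III with 5.3060.

5.31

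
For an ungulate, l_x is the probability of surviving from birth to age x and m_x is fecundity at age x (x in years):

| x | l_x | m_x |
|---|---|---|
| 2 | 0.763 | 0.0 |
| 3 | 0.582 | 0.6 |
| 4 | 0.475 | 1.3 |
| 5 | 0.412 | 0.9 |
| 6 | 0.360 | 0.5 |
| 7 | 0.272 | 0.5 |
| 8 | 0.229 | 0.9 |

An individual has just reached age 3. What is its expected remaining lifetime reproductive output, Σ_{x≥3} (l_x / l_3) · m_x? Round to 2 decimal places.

l_3 = 0.582. Conditional survival from age 3 to x is l_x / l_3.
  x=3: (0.582/0.582) × 0.6 = 0.6000
  x=4: (0.475/0.582) × 1.3 = 1.0610
  x=5: (0.412/0.582) × 0.9 = 0.6371
  x=6: (0.360/0.582) × 0.5 = 0.3093
  x=7: (0.272/0.582) × 0.5 = 0.2337
  x=8: (0.229/0.582) × 0.9 = 0.3541
Sum = 0.6000 + 1.0610 + 0.6371 + 0.3093 + 0.2337 + 0.3541 = 3.1952

3.20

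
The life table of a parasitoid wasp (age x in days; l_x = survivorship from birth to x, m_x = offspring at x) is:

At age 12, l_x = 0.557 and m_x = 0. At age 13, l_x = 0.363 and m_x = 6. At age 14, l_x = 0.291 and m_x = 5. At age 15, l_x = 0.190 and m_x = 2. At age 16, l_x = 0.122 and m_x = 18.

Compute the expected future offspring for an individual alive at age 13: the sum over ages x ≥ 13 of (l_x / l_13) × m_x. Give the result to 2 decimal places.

17.10

l_13 = 0.363. Conditional survival from age 13 to x is l_x / l_13.
  x=13: (0.363/0.363) × 6 = 6.0000
  x=14: (0.291/0.363) × 5 = 4.0083
  x=15: (0.190/0.363) × 2 = 1.0468
  x=16: (0.122/0.363) × 18 = 6.0496
Sum = 6.0000 + 4.0083 + 1.0468 + 6.0496 = 17.1047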